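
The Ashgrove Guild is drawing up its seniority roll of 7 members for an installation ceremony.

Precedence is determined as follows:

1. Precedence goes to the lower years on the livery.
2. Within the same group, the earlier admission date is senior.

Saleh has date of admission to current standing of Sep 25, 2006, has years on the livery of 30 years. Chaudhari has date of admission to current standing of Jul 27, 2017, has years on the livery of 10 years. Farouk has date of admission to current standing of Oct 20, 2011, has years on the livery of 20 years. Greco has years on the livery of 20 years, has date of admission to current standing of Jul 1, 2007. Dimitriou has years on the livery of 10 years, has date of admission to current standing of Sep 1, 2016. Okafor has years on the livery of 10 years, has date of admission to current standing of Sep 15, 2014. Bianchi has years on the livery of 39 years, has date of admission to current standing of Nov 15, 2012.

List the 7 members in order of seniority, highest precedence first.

By years on the livery (lower first): Okafor, Dimitriou and Chaudhari (each 10 years); then Greco and Farouk (both 20 years); then Saleh (30 years); then Bianchi (39 years).
Among Okafor, Dimitriou and Chaudhari, by date of admission to current standing (earlier first): Okafor (Sep 15, 2014) before Dimitriou (Sep 1, 2016) before Chaudhari (Jul 27, 2017).
Among Greco and Farouk, by date of admission to current standing (earlier first): Greco (Jul 1, 2007) before Farouk (Oct 20, 2011).
Full order: Okafor, Dimitriou, Chaudhari, Greco, Farouk, Saleh, Bianchi.

Okafor, Dimitriou, Chaudhari, Greco, Farouk, Saleh, Bianchi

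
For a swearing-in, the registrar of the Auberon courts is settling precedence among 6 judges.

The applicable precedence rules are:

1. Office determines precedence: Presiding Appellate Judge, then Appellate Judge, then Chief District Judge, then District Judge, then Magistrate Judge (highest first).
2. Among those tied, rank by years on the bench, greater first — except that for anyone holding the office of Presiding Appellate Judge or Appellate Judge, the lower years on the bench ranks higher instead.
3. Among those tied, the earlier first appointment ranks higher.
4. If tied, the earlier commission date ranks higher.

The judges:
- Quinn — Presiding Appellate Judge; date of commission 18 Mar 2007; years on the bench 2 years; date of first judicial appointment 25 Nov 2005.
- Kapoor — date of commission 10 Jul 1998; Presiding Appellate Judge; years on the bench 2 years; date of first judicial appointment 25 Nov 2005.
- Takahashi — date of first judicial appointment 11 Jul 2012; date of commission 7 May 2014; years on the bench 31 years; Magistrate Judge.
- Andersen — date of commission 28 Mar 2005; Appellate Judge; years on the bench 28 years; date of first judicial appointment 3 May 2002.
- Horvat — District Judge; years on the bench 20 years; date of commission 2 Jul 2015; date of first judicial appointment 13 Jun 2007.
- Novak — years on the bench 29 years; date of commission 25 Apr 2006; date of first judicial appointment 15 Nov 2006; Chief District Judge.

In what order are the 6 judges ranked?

Kapoor, Quinn, Andersen, Novak, Horvat, Takahashi

By office: Kapoor and Quinn (Presiding Appellate Judge); then Andersen (Appellate Judge); then Novak (Chief District Judge); then Horvat (District Judge); then Takahashi (Magistrate Judge).
Kapoor and Quinn both have years on the bench 2 years, so the next rule applies.
Kapoor and Quinn both have date of first judicial appointment 25 Nov 2005, so the next rule applies.
Among Kapoor and Quinn, by date of commission (earlier first): Kapoor (10 Jul 1998) before Quinn (18 Mar 2007).
Full order: Kapoor, Quinn, Andersen, Novak, Horvat, Takahashi.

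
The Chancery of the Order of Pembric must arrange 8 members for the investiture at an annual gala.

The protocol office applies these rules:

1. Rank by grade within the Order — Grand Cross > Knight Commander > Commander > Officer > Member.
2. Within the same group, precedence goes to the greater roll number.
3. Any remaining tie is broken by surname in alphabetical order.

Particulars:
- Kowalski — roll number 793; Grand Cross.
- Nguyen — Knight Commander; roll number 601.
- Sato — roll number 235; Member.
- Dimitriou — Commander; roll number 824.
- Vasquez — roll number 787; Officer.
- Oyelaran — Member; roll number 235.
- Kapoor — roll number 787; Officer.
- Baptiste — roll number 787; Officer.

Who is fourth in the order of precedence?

Baptiste

By grade within the Order: Kowalski (Grand Cross); then Nguyen (Knight Commander); then Dimitriou (Commander); then Baptiste, Kapoor and Vasquez (Officer); then Oyelaran and Sato (Member).
Baptiste, Kapoor and Vasquez all have roll number 787, so the next rule applies.
Among Baptiste, Kapoor and Vasquez, alphabetically by surname: Baptiste before Kapoor before Vasquez.
Oyelaran and Sato both have roll number 235, so the next rule applies.
Among Oyelaran and Sato, alphabetically by surname: Oyelaran before Sato.
Order: Kowalski, Nguyen, Dimitriou, Baptiste, Kapoor, Vasquez, Oyelaran, Sato.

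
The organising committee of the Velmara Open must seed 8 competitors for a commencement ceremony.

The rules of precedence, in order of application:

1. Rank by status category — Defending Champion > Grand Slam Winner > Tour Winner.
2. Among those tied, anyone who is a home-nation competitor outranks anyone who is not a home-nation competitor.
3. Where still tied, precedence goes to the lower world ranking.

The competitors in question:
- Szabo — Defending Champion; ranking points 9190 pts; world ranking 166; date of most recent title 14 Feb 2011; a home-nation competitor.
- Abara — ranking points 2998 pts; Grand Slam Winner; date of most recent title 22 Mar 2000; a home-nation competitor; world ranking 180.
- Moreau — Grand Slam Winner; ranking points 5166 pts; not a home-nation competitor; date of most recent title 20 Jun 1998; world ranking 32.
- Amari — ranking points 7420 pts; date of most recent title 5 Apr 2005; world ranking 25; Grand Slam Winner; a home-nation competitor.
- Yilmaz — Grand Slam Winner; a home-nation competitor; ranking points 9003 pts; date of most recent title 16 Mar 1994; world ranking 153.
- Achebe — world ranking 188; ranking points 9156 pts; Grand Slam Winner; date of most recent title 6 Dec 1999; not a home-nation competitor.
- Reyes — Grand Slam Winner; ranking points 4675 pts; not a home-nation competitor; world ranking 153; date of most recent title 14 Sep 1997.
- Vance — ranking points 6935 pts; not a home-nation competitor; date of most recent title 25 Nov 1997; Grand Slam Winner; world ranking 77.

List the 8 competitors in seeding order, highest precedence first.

Szabo, Amari, Yilmaz, Abara, Moreau, Vance, Reyes, Achebe

By status category: Szabo (Defending Champion); then Amari, Yilmaz, Abara, Moreau, Vance, Reyes and Achebe (Grand Slam Winner).
Among Amari, Yilmaz, Abara, Moreau, Vance, Reyes and Achebe, a home-nation competitor before not a home-nation competitor: Amari, Yilmaz and Abara (a home-nation competitor) before Moreau, Vance, Reyes and Achebe (not a home-nation competitor).
Among Amari, Yilmaz and Abara, by world ranking (lower first): Amari (25) before Yilmaz (153) before Abara (180).
Among Moreau, Vance, Reyes and Achebe, by world ranking (lower first): Moreau (32) before Vance (77) before Reyes (153) before Achebe (188).
Full order: Szabo, Amari, Yilmaz, Abara, Moreau, Vance, Reyes, Achebe.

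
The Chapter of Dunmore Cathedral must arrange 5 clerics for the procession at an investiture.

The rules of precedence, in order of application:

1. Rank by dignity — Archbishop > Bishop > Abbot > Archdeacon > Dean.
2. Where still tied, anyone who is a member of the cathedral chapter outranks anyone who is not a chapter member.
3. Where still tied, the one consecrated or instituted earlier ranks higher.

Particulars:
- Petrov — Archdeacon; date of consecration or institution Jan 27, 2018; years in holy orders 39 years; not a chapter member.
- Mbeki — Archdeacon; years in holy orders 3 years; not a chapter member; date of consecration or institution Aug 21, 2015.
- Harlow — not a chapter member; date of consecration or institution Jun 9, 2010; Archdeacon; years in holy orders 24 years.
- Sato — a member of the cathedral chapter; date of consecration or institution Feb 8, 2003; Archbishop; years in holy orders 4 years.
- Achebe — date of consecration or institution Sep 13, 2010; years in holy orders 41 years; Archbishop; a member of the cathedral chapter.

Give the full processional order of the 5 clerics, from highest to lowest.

By dignity: Sato and Achebe (Archbishop); then Harlow, Mbeki and Petrov (Archdeacon).
Sato and Achebe are each a member of the cathedral chapter, so the next rule applies.
Among Sato and Achebe, by date of consecration or institution (earlier first): Sato (Feb 8, 2003) before Achebe (Sep 13, 2010).
Harlow, Mbeki and Petrov are each not a chapter member, so the next rule applies.
Among Harlow, Mbeki and Petrov, by date of consecration or institution (earlier first): Harlow (Jun 9, 2010) before Mbeki (Aug 21, 2015) before Petrov (Jan 27, 2018).
Full order: Sato, Achebe, Harlow, Mbeki, Petrov.

Sato, Achebe, Harlow, Mbeki, Petrov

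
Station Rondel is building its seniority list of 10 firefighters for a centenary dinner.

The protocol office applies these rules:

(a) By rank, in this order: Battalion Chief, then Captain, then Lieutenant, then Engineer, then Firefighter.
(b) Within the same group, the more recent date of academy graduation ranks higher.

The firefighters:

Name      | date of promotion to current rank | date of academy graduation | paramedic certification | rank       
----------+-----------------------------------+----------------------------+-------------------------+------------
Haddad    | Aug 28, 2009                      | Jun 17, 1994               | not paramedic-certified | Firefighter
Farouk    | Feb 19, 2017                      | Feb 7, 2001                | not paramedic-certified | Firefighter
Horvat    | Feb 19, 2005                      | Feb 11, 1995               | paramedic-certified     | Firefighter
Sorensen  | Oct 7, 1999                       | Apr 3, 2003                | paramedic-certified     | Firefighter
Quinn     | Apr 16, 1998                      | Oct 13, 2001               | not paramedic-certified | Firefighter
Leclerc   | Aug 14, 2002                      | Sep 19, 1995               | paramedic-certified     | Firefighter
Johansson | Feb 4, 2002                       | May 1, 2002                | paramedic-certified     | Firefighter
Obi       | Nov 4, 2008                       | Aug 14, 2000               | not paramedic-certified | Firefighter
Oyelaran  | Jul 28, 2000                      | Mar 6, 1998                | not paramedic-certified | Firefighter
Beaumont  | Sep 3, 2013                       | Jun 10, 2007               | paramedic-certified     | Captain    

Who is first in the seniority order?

By rank: Beaumont (Captain); then Sorensen, Johansson, Quinn, Farouk, Obi, Oyelaran, Leclerc, Horvat and Haddad (Firefighter).
Among Sorensen, Johansson, Quinn, Farouk, Obi, Oyelaran, Leclerc, Horvat and Haddad, by date of academy graduation (later first): Sorensen (Apr 3, 2003) before Johansson (May 1, 2002) before Quinn (Oct 13, 2001) before Farouk (Feb 7, 2001) before Obi (Aug 14, 2000) before Oyelaran (Mar 6, 1998) before Leclerc (Sep 19, 1995) before Horvat (Feb 11, 1995) before Haddad (Jun 17, 1994).
Order: Beaumont, Sorensen, Johansson, Quinn, Farouk, Obi, Oyelaran, Leclerc, Horvat, Haddad.

Beaumont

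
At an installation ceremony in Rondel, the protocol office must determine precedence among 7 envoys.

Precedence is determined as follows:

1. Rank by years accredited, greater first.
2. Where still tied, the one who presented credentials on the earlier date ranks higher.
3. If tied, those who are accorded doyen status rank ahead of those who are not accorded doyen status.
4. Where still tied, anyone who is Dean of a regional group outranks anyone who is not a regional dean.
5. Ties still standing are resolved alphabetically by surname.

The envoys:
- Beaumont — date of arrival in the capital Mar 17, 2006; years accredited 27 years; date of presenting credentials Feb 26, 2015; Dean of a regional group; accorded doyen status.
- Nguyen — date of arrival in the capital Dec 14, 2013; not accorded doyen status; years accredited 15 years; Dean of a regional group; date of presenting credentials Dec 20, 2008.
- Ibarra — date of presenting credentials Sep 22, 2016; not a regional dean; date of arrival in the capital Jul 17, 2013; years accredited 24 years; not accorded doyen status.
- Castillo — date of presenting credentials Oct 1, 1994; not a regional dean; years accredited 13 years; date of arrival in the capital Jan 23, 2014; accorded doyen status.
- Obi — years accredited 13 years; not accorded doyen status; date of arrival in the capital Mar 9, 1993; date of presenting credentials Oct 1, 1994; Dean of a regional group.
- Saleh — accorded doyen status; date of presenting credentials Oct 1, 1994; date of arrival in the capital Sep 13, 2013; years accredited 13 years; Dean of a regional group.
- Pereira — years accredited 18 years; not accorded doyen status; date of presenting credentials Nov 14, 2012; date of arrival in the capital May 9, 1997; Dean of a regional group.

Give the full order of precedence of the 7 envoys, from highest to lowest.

By years accredited (higher first): Beaumont (27 years); then Ibarra (24 years); then Pereira (18 years); then Nguyen (15 years); then Saleh, Castillo and Obi (each 13 years).
Saleh, Castillo and Obi all have date of presenting credentials Oct 1, 1994, so the next rule applies.
Among Saleh, Castillo and Obi, accorded doyen status before not accorded doyen status: Saleh and Castillo (accorded doyen status) before Obi (not accorded doyen status).
Among Saleh and Castillo, Dean of a regional group before not a regional dean: Saleh (Dean of a regional group) before Castillo (not a regional dean).
Full order: Beaumont, Ibarra, Pereira, Nguyen, Saleh, Castillo, Obi.

Beaumont, Ibarra, Pereira, Nguyen, Saleh, Castillo, Obi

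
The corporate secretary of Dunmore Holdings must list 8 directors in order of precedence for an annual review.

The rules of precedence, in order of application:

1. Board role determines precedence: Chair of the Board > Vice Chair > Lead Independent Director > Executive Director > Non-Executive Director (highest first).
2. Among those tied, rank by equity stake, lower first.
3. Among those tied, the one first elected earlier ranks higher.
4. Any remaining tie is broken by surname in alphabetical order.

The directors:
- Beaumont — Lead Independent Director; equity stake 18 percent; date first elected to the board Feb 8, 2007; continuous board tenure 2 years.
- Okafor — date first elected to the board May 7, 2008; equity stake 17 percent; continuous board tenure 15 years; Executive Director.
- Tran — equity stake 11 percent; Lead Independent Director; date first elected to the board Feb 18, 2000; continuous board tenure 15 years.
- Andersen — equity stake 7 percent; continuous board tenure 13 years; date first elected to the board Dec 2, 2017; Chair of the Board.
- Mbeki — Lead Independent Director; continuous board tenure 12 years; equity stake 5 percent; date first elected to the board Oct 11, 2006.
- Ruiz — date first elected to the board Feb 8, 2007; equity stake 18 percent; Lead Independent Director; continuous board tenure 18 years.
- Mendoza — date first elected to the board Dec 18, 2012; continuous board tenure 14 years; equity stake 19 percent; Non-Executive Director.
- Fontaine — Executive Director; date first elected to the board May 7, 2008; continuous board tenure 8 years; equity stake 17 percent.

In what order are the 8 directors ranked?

Andersen, Mbeki, Tran, Beaumont, Ruiz, Fontaine, Okafor, Mendoza

By board role: Andersen (Chair of the Board); then Mbeki, Tran, Beaumont and Ruiz (Lead Independent Director); then Fontaine and Okafor (Executive Director); then Mendoza (Non-Executive Director).
Among Mbeki, Tran, Beaumont and Ruiz, by equity stake (lower first): Mbeki (5 percent) before Tran (11 percent) before Beaumont and Ruiz (18 percent).
Beaumont and Ruiz both have date first elected to the board Feb 8, 2007, so the next rule applies.
Among Beaumont and Ruiz, alphabetically by surname: Beaumont before Ruiz.
Fontaine and Okafor both have equity stake 17 percent, so the next rule applies.
Fontaine and Okafor both have date first elected to the board May 7, 2008, so the next rule applies.
Among Fontaine and Okafor, alphabetically by surname: Fontaine before Okafor.
Full order: Andersen, Mbeki, Tran, Beaumont, Ruiz, Fontaine, Okafor, Mendoza.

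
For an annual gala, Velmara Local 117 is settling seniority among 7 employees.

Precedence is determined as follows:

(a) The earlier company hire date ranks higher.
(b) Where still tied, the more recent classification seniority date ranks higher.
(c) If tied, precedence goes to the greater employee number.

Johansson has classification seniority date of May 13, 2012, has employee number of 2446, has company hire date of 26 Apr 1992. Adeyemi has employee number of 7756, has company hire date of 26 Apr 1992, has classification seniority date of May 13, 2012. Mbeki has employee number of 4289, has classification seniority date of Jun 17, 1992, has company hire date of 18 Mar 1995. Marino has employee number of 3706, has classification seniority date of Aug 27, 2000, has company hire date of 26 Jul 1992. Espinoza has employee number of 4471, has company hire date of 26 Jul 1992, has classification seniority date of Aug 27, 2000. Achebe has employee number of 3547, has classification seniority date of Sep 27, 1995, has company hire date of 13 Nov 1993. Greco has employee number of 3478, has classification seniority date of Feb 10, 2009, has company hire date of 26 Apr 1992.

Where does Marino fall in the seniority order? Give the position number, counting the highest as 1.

5

By company hire date (earlier first): Adeyemi, Johansson and Greco (each 26 Apr 1992); then Espinoza and Marino (both 26 Jul 1992); then Achebe (13 Nov 1993); then Mbeki (18 Mar 1995).
Among Adeyemi, Johansson and Greco, by classification seniority date (later first): Adeyemi and Johansson (May 13, 2012) before Greco (Feb 10, 2009).
Among Adeyemi and Johansson, by employee number (higher first): Adeyemi (7756) before Johansson (2446).
Espinoza and Marino both have classification seniority date Aug 27, 2000, so the next rule applies.
Among Espinoza and Marino, by employee number (higher first): Espinoza (4471) before Marino (3706).
Order: Adeyemi, Johansson, Greco, Espinoza, Marino, Achebe, Mbeki. So position 5.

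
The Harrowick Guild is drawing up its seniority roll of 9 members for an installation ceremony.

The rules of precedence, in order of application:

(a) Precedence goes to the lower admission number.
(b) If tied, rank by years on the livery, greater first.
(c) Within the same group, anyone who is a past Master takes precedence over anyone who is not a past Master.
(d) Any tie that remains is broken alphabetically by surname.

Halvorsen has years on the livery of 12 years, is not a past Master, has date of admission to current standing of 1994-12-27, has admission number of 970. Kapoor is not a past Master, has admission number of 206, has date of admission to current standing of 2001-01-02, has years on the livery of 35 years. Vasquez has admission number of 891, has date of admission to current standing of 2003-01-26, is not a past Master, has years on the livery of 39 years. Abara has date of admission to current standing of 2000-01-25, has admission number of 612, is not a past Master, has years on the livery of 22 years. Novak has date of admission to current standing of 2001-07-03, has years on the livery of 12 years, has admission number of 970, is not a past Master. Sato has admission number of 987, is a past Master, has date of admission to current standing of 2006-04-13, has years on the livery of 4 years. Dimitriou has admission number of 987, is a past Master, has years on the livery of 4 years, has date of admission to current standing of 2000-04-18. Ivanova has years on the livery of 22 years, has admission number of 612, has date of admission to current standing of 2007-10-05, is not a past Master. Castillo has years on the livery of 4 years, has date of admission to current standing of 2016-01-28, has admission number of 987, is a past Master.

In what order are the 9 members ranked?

By admission number (lower first): Kapoor (206); then Abara and Ivanova (both 612); then Vasquez (891); then Halvorsen and Novak (both 970); then Castillo, Dimitriou and Sato (each 987).
Abara and Ivanova both have years on the livery 22 years, so the next rule applies.
Abara and Ivanova are each not a past Master, so the next rule applies.
Among Abara and Ivanova, alphabetically by surname: Abara before Ivanova.
Halvorsen and Novak both have years on the livery 12 years, so the next rule applies.
Halvorsen and Novak are each not a past Master, so the next rule applies.
Among Halvorsen and Novak, alphabetically by surname: Halvorsen before Novak.
Castillo, Dimitriou and Sato all have years on the livery 4 years, so the next rule applies.
Castillo, Dimitriou and Sato are each a past Master, so the next rule applies.
Among Castillo, Dimitriou and Sato, alphabetically by surname: Castillo before Dimitriou before Sato.
Full order: Kapoor, Abara, Ivanova, Vasquez, Halvorsen, Novak, Castillo, Dimitriou, Sato.

Kapoor, Abara, Ivanova, Vasquez, Halvorsen, Novak, Castillo, Dimitriou, Sato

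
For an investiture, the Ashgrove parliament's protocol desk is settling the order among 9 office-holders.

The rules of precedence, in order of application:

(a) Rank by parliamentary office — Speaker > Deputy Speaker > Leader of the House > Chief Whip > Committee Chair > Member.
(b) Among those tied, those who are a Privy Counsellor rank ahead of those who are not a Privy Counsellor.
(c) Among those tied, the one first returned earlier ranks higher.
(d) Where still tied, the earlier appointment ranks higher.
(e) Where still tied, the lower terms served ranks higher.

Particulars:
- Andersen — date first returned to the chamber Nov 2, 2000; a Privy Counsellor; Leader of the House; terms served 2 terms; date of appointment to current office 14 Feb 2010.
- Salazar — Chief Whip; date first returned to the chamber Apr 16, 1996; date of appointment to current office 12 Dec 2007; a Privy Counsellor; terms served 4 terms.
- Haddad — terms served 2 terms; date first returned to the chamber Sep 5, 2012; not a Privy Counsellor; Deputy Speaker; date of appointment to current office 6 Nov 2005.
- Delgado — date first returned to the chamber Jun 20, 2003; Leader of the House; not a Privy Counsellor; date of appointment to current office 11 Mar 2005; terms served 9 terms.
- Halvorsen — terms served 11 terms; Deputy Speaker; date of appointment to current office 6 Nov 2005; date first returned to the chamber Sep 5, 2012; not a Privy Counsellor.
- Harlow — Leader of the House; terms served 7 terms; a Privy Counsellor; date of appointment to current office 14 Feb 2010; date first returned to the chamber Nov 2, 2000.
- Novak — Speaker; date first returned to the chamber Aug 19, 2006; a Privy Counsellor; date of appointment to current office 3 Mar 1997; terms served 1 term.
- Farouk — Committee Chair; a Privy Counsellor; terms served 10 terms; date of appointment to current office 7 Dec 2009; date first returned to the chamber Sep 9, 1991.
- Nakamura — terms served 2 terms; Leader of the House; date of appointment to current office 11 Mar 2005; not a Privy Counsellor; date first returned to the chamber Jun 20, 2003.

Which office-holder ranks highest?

By parliamentary office: Novak (Speaker); then Haddad and Halvorsen (Deputy Speaker); then Andersen, Harlow, Nakamura and Delgado (Leader of the House); then Salazar (Chief Whip); then Farouk (Committee Chair).
Haddad and Halvorsen are each not a Privy Counsellor, so the next rule applies.
Haddad and Halvorsen both have date first returned to the chamber Sep 5, 2012, so the next rule applies.
Haddad and Halvorsen both have date of appointment to current office 6 Nov 2005, so the next rule applies.
Among Haddad and Halvorsen, by terms served (lower first): Haddad (2 terms) before Halvorsen (11 terms).
Among Andersen, Harlow, Nakamura and Delgado, a Privy Counsellor before not a Privy Counsellor: Andersen and Harlow (a Privy Counsellor) before Nakamura and Delgado (not a Privy Counsellor).
Andersen and Harlow both have date first returned to the chamber Nov 2, 2000, so the next rule applies.
Andersen and Harlow both have date of appointment to current office 14 Feb 2010, so the next rule applies.
Among Andersen and Harlow, by terms served (lower first): Andersen (2 terms) before Harlow (7 terms).
Nakamura and Delgado both have date first returned to the chamber Jun 20, 2003, so the next rule applies.
Nakamura and Delgado both have date of appointment to current office 11 Mar 2005, so the next rule applies.
Among Nakamura and Delgado, by terms served (lower first): Nakamura (2 terms) before Delgado (9 terms).
Order: Novak, Haddad, Halvorsen, Andersen, Harlow, Nakamura, Delgado, Salazar, Farouk.

Novak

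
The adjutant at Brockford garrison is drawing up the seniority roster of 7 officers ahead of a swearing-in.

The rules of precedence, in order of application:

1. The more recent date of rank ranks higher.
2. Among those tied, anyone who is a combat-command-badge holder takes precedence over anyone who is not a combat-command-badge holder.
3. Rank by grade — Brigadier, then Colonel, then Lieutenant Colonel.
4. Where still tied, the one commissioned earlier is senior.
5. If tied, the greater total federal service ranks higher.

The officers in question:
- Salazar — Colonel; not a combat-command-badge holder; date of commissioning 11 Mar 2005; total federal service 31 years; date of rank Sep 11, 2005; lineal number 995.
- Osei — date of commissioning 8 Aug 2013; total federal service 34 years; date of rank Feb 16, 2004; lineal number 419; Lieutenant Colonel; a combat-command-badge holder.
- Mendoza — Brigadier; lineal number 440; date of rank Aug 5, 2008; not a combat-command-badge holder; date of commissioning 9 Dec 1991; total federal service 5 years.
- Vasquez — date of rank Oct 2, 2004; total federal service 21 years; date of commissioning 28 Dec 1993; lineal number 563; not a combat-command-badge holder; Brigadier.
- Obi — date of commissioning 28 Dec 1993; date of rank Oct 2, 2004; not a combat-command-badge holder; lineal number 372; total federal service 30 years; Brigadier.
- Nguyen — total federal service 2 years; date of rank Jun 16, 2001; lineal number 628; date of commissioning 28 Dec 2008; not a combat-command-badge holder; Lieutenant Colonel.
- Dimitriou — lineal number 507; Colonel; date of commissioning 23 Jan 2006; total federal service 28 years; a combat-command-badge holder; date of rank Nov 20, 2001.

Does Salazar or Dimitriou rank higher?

Salazar

By date of rank (later first): Mendoza (Aug 5, 2008); then Salazar (Sep 11, 2005); then Obi and Vasquez (both Oct 2, 2004); then Osei (Feb 16, 2004); then Dimitriou (Nov 20, 2001); then Nguyen (Jun 16, 2001).
Obi and Vasquez are each not a combat-command-badge holder, so the next rule applies.
Obi and Vasquez are each Brigadier, so the next rule applies.
Obi and Vasquez both have date of commissioning 28 Dec 1993, so the next rule applies.
Among Obi and Vasquez, by total federal service (higher first): Obi (30 years) before Vasquez (21 years).
So Salazar takes precedence.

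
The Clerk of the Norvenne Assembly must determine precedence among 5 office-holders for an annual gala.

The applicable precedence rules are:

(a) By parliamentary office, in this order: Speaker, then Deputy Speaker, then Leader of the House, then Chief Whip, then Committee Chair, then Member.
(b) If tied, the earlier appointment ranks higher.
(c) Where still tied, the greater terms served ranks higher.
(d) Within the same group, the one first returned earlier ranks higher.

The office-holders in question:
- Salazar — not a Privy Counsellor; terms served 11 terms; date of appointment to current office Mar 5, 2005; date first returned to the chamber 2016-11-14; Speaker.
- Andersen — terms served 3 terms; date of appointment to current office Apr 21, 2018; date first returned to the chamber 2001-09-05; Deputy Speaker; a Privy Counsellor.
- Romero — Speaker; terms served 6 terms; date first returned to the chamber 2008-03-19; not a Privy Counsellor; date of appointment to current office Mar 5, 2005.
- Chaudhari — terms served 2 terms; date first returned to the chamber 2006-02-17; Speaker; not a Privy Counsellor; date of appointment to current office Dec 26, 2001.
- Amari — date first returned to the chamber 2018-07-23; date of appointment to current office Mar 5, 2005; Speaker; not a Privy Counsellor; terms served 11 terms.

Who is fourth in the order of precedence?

Romero

By parliamentary office: Chaudhari, Salazar, Amari and Romero (Speaker); then Andersen (Deputy Speaker).
Among Chaudhari, Salazar, Amari and Romero, by date of appointment to current office (earlier first): Chaudhari (Dec 26, 2001) before Salazar, Amari and Romero (Mar 5, 2005).
Among Salazar, Amari and Romero, by terms served (higher first): Salazar and Amari (11 terms) before Romero (6 terms).
Among Salazar and Amari, by date first returned to the chamber (earlier first): Salazar (2016-11-14) before Amari (2018-07-23).
Order: Chaudhari, Salazar, Amari, Romero, Andersen.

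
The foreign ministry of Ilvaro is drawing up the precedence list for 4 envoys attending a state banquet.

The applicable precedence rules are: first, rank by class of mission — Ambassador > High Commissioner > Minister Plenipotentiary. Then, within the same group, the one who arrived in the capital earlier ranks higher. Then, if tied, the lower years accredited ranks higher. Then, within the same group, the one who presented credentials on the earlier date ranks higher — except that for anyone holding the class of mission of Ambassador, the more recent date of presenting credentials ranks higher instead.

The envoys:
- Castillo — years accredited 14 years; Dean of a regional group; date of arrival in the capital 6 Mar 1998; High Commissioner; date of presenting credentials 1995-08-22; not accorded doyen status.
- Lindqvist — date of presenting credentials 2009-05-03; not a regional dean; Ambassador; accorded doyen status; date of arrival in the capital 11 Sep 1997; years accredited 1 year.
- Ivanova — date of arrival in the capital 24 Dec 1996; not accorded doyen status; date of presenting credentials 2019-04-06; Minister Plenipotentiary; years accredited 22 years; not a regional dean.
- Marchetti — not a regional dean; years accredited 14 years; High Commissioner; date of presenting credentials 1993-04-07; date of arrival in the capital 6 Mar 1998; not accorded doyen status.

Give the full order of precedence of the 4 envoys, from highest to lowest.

By class of mission: Lindqvist (Ambassador); then Marchetti and Castillo (High Commissioner); then Ivanova (Minister Plenipotentiary).
Marchetti and Castillo both have date of arrival in the capital 6 Mar 1998, so the next rule applies.
Marchetti and Castillo both have years accredited 14 years, so the next rule applies.
Among Marchetti and Castillo, by date of presenting credentials (earlier first): Marchetti (1993-04-07) before Castillo (1995-08-22).
Full order: Lindqvist, Marchetti, Castillo, Ivanova.

Lindqvist, Marchetti, Castillo, Ivanova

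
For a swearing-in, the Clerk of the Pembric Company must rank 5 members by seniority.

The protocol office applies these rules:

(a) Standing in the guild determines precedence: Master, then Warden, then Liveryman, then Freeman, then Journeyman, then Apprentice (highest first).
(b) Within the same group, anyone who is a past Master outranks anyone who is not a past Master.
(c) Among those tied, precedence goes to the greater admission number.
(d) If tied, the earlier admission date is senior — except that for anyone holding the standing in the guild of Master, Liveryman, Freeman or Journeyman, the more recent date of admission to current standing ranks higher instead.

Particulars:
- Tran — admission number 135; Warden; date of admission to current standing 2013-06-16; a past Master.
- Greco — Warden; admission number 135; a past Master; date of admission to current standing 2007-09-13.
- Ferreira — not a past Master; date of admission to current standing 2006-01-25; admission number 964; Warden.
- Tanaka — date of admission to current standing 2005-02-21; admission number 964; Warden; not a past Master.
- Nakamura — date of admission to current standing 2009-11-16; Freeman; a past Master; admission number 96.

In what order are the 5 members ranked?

Greco, Tran, Tanaka, Ferreira, Nakamura

By standing in the guild: Greco, Tran, Tanaka and Ferreira (Warden); then Nakamura (Freeman).
Among Greco, Tran, Tanaka and Ferreira, a past Master before not a past Master: Greco and Tran (a past Master) before Tanaka and Ferreira (not a past Master).
Greco and Tran both have admission number 135, so the next rule applies.
Among Greco and Tran, by date of admission to current standing (earlier first): Greco (2007-09-13) before Tran (2013-06-16).
Tanaka and Ferreira both have admission number 964, so the next rule applies.
Among Tanaka and Ferreira, by date of admission to current standing (earlier first): Tanaka (2005-02-21) before Ferreira (2006-01-25).
Full order: Greco, Tran, Tanaka, Ferreira, Nakamura.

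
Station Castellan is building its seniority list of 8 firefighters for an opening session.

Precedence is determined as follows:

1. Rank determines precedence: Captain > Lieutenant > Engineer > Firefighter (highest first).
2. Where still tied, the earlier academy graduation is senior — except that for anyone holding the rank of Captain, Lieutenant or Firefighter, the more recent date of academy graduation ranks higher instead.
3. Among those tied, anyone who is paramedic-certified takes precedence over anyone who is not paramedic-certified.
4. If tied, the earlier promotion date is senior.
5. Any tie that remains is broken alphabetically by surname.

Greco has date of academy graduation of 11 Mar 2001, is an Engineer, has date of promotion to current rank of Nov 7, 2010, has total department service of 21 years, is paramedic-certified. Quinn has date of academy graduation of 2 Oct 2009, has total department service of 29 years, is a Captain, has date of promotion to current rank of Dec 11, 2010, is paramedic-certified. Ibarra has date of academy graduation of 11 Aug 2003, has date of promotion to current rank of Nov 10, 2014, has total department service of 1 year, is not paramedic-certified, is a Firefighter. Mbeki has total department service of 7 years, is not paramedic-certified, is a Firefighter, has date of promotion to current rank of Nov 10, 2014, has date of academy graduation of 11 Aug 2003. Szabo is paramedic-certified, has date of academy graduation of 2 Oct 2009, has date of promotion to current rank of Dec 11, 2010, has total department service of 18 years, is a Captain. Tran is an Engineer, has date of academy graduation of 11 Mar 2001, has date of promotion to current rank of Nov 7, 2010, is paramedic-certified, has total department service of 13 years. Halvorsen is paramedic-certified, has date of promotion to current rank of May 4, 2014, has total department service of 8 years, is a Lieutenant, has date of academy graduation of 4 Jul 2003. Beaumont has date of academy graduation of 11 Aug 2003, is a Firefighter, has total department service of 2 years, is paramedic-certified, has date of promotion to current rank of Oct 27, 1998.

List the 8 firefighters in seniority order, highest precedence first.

Quinn, Szabo, Halvorsen, Greco, Tran, Beaumont, Ibarra, Mbeki

By rank: Quinn and Szabo (Captain); then Halvorsen (Lieutenant); then Greco and Tran (Engineer); then Beaumont, Ibarra and Mbeki (Firefighter).
Quinn and Szabo both have date of academy graduation 2 Oct 2009, so the next rule applies.
Quinn and Szabo are each paramedic-certified, so the next rule applies.
Quinn and Szabo both have date of promotion to current rank Dec 11, 2010, so the next rule applies.
Among Quinn and Szabo, alphabetically by surname: Quinn before Szabo.
Greco and Tran both have date of academy graduation 11 Mar 2001, so the next rule applies.
Greco and Tran are each paramedic-certified, so the next rule applies.
Greco and Tran both have date of promotion to current rank Nov 7, 2010, so the next rule applies.
Among Greco and Tran, alphabetically by surname: Greco before Tran.
Beaumont, Ibarra and Mbeki all have date of academy graduation 11 Aug 2003, so the next rule applies.
Among Beaumont, Ibarra and Mbeki, paramedic-certified before not paramedic-certified: Beaumont (paramedic-certified) before Ibarra and Mbeki (not paramedic-certified).
Ibarra and Mbeki both have date of promotion to current rank Nov 10, 2014, so the next rule applies.
Among Ibarra and Mbeki, alphabetically by surname: Ibarra before Mbeki.
Full order: Quinn, Szabo, Halvorsen, Greco, Tran, Beaumont, Ibarra, Mbeki.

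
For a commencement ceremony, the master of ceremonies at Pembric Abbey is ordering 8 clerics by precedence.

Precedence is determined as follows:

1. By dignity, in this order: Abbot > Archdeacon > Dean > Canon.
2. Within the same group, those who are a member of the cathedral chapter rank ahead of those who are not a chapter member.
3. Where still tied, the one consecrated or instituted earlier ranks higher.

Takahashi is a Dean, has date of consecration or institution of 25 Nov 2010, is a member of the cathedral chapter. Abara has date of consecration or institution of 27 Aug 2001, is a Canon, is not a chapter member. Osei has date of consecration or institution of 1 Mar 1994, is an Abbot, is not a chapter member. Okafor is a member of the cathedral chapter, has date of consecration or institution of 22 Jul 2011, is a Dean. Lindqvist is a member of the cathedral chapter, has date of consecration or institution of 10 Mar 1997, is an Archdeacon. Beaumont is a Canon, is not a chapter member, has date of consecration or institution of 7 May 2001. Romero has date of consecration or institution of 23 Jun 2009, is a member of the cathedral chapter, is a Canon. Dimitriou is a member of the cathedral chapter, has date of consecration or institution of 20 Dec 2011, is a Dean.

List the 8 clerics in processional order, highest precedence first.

By dignity: Osei (Abbot); then Lindqvist (Archdeacon); then Takahashi, Okafor and Dimitriou (Dean); then Romero, Beaumont and Abara (Canon).
Takahashi, Okafor and Dimitriou are each a member of the cathedral chapter, so the next rule applies.
Among Takahashi, Okafor and Dimitriou, by date of consecration or institution (earlier first): Takahashi (25 Nov 2010) before Okafor (22 Jul 2011) before Dimitriou (20 Dec 2011).
Among Romero, Beaumont and Abara, a member of the cathedral chapter before not a chapter member: Romero (a member of the cathedral chapter) before Beaumont and Abara (not a chapter member).
Among Beaumont and Abara, by date of consecration or institution (earlier first): Beaumont (7 May 2001) before Abara (27 Aug 2001).
Full order: Osei, Lindqvist, Takahashi, Okafor, Dimitriou, Romero, Beaumont, Abara.

Osei, Lindqvist, Takahashi, Okafor, Dimitriou, Romero, Beaumont, Abara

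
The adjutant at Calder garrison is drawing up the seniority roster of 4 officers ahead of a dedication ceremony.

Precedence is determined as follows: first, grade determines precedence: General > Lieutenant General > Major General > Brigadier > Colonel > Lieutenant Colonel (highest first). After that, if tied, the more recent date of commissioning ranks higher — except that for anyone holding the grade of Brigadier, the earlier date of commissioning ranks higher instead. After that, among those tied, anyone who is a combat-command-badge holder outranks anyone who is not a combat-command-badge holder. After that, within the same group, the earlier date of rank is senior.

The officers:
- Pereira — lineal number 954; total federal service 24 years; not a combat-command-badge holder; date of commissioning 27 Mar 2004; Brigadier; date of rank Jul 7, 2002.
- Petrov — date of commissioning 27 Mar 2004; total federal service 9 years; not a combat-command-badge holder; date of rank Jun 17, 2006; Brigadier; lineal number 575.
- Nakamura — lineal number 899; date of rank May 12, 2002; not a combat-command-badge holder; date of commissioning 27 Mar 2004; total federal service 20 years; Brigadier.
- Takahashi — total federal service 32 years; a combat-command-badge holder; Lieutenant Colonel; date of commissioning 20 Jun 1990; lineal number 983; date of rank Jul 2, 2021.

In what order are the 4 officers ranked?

By grade: Nakamura, Pereira and Petrov (Brigadier); then Takahashi (Lieutenant Colonel).
Nakamura, Pereira and Petrov all have date of commissioning 27 Mar 2004, so the next rule applies.
Nakamura, Pereira and Petrov are each not a combat-command-badge holder, so the next rule applies.
Among Nakamura, Pereira and Petrov, by date of rank (earlier first): Nakamura (May 12, 2002) before Pereira (Jul 7, 2002) before Petrov (Jun 17, 2006).
Full order: Nakamura, Pereira, Petrov, Takahashi.

Nakamura, Pereira, Petrov, Takahashi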